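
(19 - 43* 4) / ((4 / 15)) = -2295 / 4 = -573.75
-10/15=-0.67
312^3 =30371328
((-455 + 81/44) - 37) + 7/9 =-193795/396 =-489.38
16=16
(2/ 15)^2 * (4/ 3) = 16/ 675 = 0.02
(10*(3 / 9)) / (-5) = -2 / 3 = -0.67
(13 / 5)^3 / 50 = 2197 / 6250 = 0.35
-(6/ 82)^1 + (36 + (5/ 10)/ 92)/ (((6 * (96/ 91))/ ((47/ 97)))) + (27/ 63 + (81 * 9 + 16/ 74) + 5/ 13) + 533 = 1796280125919787/ 1419185005056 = 1265.71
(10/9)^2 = 100/81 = 1.23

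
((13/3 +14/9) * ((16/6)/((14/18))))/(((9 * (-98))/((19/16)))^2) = 19133/522764928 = 0.00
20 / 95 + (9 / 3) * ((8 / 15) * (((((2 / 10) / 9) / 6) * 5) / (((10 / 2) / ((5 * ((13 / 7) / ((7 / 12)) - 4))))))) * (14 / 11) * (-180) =25244 / 4389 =5.75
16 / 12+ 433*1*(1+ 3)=5200 / 3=1733.33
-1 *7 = -7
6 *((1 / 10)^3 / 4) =3 / 2000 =0.00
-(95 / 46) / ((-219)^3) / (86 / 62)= 2945 / 20775841902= 0.00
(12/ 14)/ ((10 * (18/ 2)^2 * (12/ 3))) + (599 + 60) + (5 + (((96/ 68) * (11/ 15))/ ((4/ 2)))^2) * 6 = 3772170041/ 5462100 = 690.61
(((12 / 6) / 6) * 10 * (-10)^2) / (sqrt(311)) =1000 * sqrt(311) / 933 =18.90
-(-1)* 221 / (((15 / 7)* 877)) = 1547 / 13155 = 0.12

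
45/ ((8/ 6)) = 135/ 4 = 33.75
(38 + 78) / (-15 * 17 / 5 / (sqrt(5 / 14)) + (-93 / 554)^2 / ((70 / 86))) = -45510546840395840 * sqrt(70) / 280125216343704477 - 51491720864080 / 93375072114568159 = -1.36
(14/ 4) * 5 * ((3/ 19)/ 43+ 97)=1386910/ 817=1697.56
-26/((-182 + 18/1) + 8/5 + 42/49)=455/2827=0.16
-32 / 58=-16 / 29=-0.55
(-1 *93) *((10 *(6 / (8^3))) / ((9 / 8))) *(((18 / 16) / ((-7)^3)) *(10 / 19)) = 6975 / 417088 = 0.02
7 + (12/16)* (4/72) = 169/24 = 7.04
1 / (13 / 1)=1 / 13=0.08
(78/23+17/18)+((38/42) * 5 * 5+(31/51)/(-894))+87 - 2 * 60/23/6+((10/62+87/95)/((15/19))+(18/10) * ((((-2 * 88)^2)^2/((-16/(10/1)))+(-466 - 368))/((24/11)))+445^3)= -4626607721533371503/11377982700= -406628120.60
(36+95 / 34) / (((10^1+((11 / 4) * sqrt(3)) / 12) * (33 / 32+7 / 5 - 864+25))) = -270131200 / 58160178031+18571520 * sqrt(3) / 174480534093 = -0.00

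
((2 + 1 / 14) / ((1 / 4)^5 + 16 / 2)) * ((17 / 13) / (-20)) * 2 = -126208 / 3727815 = -0.03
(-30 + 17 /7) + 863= 5848 /7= 835.43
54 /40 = 27 /20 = 1.35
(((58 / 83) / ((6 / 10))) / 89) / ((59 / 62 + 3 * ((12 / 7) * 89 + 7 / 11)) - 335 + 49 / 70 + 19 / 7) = 3461150 / 34116571407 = 0.00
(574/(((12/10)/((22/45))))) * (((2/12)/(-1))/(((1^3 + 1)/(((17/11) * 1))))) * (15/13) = -34.75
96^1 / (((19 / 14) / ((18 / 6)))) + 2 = 4070 / 19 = 214.21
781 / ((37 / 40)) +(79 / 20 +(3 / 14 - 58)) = 790.49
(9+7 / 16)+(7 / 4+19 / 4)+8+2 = 415 / 16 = 25.94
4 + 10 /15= 14 /3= 4.67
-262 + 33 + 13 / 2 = -445 / 2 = -222.50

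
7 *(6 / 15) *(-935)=-2618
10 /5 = 2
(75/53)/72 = 25/1272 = 0.02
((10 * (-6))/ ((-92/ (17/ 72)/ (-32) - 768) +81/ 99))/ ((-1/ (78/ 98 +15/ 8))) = -978945/ 4612076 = -0.21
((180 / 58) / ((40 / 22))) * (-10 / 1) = -495 / 29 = -17.07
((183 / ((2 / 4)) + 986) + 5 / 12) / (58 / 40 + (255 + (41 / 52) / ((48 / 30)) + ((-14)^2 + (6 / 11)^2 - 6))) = 1021128680 / 337684323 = 3.02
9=9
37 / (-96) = -37 / 96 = -0.39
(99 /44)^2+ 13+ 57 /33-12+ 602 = 107323 /176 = 609.79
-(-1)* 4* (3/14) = 6/7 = 0.86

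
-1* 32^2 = -1024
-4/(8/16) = -8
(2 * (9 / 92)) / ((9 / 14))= 7 / 23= 0.30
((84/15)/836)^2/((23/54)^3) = 7715736/13286668175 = 0.00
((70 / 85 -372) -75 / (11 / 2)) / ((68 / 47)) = -845530 / 3179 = -265.97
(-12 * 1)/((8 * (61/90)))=-135/61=-2.21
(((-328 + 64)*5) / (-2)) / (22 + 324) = 330 / 173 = 1.91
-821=-821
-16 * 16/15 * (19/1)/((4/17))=-20672/15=-1378.13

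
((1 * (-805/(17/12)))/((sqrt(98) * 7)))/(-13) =690 * sqrt(2)/1547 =0.63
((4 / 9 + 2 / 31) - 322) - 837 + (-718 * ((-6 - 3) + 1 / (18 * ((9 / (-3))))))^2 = 947537733820 / 22599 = 41928303.63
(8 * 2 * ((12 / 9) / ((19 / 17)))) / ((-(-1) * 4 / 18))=1632 / 19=85.89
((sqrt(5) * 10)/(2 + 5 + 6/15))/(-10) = -5 * sqrt(5)/37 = -0.30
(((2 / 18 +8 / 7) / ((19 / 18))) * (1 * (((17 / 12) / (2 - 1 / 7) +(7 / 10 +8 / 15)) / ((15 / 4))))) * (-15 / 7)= -82002 / 60515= -1.36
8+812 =820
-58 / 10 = -29 / 5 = -5.80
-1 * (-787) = 787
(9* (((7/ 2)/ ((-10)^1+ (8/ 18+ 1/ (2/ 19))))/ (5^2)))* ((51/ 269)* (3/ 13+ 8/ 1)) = -3094119/ 87425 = -35.39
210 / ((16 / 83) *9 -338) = -1743 / 2791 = -0.62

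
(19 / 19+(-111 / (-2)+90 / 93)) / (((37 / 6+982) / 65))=3.78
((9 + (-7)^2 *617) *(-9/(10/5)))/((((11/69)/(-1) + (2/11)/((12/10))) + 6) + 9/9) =-34430517/1769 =-19463.27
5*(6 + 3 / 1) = 45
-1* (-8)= 8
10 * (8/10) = 8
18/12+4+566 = 1143/2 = 571.50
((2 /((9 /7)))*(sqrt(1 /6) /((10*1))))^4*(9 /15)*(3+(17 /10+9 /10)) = 16807 /307546875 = 0.00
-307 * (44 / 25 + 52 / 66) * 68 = -43881352 / 825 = -53189.52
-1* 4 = -4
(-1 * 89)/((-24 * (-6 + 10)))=89/96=0.93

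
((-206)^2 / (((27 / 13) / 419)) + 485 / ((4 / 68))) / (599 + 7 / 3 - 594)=231371507 / 198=1168542.96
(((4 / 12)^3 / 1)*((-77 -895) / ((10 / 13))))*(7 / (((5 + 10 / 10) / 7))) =-1911 / 5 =-382.20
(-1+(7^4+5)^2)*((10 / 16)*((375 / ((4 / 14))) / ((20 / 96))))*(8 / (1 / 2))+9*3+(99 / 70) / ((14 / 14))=364696605028.41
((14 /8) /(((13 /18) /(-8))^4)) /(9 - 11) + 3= -376148301 /28561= -13170.00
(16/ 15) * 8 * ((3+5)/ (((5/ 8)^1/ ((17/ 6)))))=69632/ 225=309.48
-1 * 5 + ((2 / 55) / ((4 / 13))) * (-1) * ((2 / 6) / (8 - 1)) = -11563 / 2310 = -5.01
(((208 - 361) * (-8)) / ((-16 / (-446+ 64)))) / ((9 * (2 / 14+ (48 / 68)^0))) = 22729 / 8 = 2841.12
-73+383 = 310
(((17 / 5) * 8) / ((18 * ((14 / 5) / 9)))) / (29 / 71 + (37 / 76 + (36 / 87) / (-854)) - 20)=-0.25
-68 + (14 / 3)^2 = -416 / 9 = -46.22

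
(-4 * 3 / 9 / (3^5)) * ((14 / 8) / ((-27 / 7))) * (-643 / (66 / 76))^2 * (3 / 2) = 14626998722 / 7144929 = 2047.19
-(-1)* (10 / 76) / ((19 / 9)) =45 / 722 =0.06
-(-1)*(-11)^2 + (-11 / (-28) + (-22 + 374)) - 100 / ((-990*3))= 3937015 / 8316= 473.43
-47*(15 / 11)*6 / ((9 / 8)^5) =-15400960 / 72171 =-213.40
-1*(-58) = 58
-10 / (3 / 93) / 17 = -310 / 17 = -18.24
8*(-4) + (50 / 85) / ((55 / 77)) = -530 / 17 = -31.18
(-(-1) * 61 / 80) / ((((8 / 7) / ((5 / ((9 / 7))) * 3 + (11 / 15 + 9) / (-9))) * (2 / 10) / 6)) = 610183 / 2880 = 211.87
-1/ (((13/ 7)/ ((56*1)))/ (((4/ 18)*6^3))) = -1447.38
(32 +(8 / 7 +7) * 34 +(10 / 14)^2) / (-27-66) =-163 / 49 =-3.33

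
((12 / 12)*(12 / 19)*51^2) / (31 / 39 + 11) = 139.28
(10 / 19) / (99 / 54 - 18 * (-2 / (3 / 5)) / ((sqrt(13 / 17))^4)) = 10140 / 2012081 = 0.01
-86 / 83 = -1.04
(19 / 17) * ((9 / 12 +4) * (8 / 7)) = 722 / 119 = 6.07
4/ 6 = 2/ 3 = 0.67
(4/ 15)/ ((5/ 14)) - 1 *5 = -319/ 75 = -4.25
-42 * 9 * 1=-378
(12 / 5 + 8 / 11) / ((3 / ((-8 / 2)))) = -688 / 165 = -4.17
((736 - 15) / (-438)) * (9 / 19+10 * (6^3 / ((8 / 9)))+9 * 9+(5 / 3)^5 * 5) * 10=-42400.30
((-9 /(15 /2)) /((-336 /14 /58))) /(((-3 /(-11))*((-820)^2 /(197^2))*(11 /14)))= 7878227 /10086000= 0.78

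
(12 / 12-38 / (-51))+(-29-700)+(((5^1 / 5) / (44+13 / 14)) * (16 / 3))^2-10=-2625144224 / 3560769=-737.24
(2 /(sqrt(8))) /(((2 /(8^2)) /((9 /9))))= 16 * sqrt(2)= 22.63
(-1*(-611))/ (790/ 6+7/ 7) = 1833/ 398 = 4.61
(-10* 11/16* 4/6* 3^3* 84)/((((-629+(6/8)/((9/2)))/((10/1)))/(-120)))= -972000/49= -19836.73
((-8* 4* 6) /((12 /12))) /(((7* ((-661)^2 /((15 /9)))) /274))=-87680 /3058447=-0.03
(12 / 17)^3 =1728 / 4913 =0.35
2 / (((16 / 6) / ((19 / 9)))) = 19 / 12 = 1.58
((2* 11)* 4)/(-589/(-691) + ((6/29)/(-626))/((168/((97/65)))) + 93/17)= 13.92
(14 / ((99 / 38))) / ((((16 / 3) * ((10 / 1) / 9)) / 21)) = 8379 / 440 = 19.04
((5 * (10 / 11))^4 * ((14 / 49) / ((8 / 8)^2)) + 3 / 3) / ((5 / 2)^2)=50409948 / 2562175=19.67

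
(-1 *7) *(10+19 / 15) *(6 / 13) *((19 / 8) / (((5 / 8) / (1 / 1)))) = -3458 / 25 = -138.32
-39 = -39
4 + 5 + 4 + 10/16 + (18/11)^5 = 25.36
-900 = -900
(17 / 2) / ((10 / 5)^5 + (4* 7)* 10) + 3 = 1889 / 624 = 3.03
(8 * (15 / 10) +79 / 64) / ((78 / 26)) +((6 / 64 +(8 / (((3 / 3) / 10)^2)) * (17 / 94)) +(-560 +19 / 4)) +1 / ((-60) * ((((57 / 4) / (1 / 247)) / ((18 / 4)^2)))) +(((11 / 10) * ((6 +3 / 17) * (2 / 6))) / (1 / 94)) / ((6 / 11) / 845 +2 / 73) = 123039772521189139 / 17123861951040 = 7185.28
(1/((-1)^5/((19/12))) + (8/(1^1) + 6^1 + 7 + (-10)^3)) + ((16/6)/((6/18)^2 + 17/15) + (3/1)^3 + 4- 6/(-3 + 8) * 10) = -959.44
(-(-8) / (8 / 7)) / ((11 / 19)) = 133 / 11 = 12.09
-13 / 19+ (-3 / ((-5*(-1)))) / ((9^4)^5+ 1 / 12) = -9482979058064404465529 / 13859738623324898833235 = -0.68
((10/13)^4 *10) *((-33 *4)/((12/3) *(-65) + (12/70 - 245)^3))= 565950000000/17970970529528549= 0.00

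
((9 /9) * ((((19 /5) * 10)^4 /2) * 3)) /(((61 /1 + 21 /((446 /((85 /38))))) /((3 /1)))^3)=411097443155357723136 /1110689024768091397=370.13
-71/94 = -0.76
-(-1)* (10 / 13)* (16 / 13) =160 / 169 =0.95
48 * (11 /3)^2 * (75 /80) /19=605 /19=31.84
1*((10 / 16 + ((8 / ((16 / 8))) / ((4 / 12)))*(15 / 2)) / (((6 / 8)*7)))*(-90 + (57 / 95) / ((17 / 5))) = -369025 / 238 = -1550.53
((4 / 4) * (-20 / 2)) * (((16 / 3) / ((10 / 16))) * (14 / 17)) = -3584 / 51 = -70.27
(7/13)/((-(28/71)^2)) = -5041/1456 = -3.46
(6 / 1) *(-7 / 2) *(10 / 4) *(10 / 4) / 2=-525 / 8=-65.62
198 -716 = -518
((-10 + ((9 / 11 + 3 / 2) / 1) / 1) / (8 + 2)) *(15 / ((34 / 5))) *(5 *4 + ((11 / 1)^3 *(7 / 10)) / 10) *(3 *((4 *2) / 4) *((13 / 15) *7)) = -522132429 / 74800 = -6980.38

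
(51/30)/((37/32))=272/185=1.47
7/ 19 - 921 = -17492/ 19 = -920.63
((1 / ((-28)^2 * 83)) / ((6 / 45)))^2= 225 / 16937460736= 0.00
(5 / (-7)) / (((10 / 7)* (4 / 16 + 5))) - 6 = -128 / 21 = -6.10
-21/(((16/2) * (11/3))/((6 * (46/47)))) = -4347/1034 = -4.20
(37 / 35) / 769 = 37 / 26915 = 0.00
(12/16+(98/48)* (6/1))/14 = 13/14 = 0.93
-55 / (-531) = 55 / 531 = 0.10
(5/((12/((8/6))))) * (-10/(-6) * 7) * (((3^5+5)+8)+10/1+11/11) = 15575/9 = 1730.56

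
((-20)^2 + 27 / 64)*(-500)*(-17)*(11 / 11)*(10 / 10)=54457375 / 16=3403585.94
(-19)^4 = 130321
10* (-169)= -1690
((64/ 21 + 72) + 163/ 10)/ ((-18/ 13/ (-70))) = 249379/ 54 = 4618.13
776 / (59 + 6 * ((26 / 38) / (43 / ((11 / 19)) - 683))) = 13.15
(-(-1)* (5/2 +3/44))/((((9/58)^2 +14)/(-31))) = -2946023/518947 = -5.68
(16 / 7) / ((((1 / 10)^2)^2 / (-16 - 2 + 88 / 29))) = -9920000 / 29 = -342068.97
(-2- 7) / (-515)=0.02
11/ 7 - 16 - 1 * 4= -129/ 7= -18.43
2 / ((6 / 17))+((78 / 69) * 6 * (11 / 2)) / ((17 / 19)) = 47.36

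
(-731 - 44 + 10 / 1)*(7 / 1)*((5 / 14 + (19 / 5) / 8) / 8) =-35649 / 64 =-557.02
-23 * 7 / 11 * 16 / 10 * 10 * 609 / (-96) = 32683 / 22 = 1485.59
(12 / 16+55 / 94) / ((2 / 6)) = 753 / 188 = 4.01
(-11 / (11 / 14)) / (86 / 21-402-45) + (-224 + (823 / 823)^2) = -2073829 / 9301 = -222.97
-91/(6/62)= -940.33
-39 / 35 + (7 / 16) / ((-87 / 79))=-73643 / 48720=-1.51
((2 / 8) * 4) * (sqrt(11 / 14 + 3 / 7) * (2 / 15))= sqrt(238) / 105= 0.15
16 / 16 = 1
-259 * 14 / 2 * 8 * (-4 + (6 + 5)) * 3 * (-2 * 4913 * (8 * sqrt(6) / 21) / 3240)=142516304 * sqrt(6) / 405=861956.11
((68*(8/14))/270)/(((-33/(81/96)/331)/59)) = -331993/4620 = -71.86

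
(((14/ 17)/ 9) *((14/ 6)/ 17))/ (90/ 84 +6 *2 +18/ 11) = 15092/ 17673795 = 0.00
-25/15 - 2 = -11/3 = -3.67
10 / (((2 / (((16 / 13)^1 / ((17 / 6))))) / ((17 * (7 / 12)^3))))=1715 / 234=7.33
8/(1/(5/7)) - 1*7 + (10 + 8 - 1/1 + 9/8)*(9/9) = 943/56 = 16.84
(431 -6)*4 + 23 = 1723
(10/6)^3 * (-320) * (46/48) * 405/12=-143750/3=-47916.67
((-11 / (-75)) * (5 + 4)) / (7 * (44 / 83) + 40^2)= 2739 / 3327700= 0.00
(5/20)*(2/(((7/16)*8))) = 1/7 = 0.14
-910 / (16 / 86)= -19565 / 4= -4891.25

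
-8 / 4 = -2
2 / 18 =1 / 9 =0.11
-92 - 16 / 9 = -844 / 9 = -93.78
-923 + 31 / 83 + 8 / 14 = -535714 / 581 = -922.06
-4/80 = -1/20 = -0.05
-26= -26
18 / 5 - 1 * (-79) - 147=-64.40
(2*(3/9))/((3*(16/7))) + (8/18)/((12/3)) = 5/24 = 0.21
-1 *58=-58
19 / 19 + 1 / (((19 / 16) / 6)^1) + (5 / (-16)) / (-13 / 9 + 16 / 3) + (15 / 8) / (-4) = 23423 / 4256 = 5.50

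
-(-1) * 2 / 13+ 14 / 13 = 16 / 13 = 1.23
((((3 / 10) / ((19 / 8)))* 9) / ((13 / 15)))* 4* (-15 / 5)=-3888 / 247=-15.74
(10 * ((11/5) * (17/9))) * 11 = 4114/9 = 457.11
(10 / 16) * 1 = 5 / 8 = 0.62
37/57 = 0.65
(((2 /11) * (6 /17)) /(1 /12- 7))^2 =20736 /240901441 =0.00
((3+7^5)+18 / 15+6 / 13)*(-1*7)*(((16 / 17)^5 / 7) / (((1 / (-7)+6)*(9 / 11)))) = -88229665570816 / 34055270145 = -2590.78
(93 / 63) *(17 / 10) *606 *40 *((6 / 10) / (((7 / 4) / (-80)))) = -81756672 / 49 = -1668503.51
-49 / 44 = -1.11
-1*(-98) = 98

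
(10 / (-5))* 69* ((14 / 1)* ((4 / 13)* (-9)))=69552 / 13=5350.15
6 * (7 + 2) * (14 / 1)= 756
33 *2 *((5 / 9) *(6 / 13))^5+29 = 874367257 / 30074733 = 29.07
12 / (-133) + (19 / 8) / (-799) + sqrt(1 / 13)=-79231 / 850136 + sqrt(13) / 13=0.18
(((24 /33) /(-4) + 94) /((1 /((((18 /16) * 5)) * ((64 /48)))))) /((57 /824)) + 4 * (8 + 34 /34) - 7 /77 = 2133425 /209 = 10207.78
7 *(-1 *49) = -343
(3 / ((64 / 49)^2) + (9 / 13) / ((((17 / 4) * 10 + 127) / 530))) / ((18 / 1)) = 2622943 / 12034048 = 0.22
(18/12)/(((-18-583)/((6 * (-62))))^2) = 207576/361201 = 0.57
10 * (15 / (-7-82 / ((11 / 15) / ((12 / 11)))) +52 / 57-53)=-464406380 / 889599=-522.04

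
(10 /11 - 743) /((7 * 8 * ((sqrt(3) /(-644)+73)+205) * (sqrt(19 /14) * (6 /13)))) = -2801089914 * sqrt(266) /515304885953 - 62583 * sqrt(798) /2061219543812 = -0.09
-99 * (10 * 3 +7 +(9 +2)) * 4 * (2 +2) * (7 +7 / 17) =-9580032 / 17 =-563531.29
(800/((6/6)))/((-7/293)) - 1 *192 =-235744/7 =-33677.71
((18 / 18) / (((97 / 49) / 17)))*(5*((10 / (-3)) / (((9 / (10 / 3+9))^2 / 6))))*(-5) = 570188500 / 70713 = 8063.42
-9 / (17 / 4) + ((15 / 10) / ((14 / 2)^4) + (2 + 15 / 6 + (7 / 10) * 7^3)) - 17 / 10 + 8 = 50772874 / 204085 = 248.78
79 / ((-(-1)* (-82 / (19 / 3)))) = -1501 / 246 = -6.10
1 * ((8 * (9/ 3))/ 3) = 8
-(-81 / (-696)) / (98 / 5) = -135 / 22736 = -0.01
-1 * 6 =-6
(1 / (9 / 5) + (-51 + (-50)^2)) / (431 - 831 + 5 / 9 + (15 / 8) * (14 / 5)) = -88184 / 14191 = -6.21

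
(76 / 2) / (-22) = -19 / 11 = -1.73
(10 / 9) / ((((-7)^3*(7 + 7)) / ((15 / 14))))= -25 / 100842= -0.00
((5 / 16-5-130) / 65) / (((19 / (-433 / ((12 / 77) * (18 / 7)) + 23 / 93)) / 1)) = 3117569971 / 26462592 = 117.81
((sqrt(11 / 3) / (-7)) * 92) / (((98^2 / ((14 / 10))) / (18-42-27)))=391 * sqrt(33) / 12005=0.19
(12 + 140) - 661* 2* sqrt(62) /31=152 - 1322* sqrt(62) /31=-183.79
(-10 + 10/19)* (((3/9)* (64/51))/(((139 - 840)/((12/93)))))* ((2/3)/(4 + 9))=10240/273745407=0.00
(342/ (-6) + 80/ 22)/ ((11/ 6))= -29.11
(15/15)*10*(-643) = -6430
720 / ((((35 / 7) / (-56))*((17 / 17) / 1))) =-8064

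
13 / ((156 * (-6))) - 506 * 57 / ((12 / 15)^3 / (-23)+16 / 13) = -808477783 / 33876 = -23865.80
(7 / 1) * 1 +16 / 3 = 37 / 3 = 12.33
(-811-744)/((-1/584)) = 908120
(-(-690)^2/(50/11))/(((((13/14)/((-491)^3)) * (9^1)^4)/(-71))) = -1369333438700612/9477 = -144490180299.74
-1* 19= -19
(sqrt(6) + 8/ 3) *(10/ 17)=10 *sqrt(6)/ 17 + 80/ 51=3.01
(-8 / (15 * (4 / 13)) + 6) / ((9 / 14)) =6.64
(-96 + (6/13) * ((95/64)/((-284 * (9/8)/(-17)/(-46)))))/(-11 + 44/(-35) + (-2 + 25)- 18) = 75730795/5626608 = 13.46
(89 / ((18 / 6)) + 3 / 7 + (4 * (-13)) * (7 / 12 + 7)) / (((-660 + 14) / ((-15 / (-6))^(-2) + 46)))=4413473 / 169575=26.03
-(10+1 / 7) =-71 / 7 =-10.14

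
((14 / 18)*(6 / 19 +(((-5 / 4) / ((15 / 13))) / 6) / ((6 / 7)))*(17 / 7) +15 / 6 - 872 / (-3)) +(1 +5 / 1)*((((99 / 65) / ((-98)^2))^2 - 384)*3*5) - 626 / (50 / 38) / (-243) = -20550210580030942117 / 599749142756400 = -34264.68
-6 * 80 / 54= -8.89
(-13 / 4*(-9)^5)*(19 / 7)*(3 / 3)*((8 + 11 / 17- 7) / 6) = 142991.21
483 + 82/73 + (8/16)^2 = 141437/292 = 484.37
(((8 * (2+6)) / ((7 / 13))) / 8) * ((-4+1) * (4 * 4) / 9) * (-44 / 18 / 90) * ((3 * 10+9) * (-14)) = -475904 / 405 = -1175.07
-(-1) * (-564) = -564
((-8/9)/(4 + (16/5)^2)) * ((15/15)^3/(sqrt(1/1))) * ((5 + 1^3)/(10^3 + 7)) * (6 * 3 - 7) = -1100/268869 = -0.00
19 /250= 0.08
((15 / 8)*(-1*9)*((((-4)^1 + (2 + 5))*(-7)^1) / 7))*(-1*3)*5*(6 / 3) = -6075 / 4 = -1518.75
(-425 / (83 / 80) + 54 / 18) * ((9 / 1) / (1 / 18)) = -5467662 / 83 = -65875.45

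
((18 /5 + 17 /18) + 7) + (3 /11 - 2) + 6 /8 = 20923 /1980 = 10.57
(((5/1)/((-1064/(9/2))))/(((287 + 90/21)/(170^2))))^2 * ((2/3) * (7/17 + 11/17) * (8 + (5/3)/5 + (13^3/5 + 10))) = 4269289528125/3001730162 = 1422.28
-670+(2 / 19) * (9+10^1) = -668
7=7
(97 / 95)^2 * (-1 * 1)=-9409 / 9025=-1.04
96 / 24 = 4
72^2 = 5184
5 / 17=0.29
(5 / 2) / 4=5 / 8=0.62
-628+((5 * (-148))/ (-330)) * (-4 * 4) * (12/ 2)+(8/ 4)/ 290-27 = -1388074/ 1595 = -870.27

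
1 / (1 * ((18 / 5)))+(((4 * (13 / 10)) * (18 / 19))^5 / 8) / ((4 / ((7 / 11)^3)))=4383070856562401 / 185382437006250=23.64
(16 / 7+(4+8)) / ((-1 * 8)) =-25 / 14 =-1.79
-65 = -65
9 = 9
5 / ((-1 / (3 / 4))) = -15 / 4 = -3.75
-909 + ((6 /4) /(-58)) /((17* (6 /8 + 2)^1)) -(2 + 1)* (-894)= 1773.00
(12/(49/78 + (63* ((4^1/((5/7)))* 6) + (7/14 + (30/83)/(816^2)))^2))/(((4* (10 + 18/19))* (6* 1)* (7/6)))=397700008012800/45541462698608594336521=0.00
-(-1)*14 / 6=7 / 3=2.33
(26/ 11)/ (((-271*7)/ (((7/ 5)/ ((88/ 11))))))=-13/ 59620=-0.00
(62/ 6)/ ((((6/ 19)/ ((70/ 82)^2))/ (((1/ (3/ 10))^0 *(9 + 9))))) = 429.22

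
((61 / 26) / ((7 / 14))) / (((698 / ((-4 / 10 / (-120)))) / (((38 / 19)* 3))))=61 / 453700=0.00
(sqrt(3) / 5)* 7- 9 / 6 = -3 / 2+7* sqrt(3) / 5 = 0.92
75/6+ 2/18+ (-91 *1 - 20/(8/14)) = -2041/18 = -113.39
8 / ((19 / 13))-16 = -200 / 19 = -10.53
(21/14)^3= 27/8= 3.38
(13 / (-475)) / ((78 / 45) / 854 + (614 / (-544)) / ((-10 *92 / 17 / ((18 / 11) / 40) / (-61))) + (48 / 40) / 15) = -2157163008 / 2363362291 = -0.91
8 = 8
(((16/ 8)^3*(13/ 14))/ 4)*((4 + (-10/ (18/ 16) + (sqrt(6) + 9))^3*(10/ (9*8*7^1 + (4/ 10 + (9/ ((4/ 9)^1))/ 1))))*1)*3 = 24.07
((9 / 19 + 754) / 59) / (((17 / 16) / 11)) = 2522960 / 19057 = 132.39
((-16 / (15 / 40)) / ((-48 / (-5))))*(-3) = 40 / 3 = 13.33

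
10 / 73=0.14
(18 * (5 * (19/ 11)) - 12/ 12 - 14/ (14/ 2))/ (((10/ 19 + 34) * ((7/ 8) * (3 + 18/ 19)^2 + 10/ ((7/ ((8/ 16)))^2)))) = 563624607/ 1746808690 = 0.32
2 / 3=0.67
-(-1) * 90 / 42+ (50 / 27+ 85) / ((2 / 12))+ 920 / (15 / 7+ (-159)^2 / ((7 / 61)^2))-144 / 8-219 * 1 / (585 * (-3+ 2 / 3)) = 32449281805172 / 64203256845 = 505.41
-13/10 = -1.30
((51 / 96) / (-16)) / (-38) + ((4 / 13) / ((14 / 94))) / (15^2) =4005803 / 398361600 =0.01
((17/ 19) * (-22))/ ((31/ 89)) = -33286/ 589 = -56.51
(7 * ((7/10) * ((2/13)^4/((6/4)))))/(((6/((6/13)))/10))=1568/1113879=0.00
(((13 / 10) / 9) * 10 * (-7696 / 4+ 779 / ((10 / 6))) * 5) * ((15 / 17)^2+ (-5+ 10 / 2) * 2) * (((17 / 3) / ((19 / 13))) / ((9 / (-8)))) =246165400 / 8721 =28226.74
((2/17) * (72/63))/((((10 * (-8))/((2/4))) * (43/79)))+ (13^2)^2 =1461466291/51170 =28561.00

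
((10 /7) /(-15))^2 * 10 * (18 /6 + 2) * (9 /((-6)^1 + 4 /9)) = -0.73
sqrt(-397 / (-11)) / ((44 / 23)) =23 * sqrt(4367) / 484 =3.14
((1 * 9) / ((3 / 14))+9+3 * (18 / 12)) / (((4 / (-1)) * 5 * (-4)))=111 / 160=0.69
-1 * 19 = -19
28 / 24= 7 / 6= 1.17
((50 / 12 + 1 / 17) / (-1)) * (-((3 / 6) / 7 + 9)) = 54737 / 1428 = 38.33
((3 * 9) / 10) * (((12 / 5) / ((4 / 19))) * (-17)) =-26163 / 50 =-523.26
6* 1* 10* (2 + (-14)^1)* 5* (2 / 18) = -400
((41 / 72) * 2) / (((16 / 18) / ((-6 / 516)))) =-41 / 2752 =-0.01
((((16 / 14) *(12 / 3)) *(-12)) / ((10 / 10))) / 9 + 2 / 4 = -235 / 42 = -5.60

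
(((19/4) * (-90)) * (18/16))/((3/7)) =-17955/16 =-1122.19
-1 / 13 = -0.08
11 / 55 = 1 / 5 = 0.20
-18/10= -9/5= -1.80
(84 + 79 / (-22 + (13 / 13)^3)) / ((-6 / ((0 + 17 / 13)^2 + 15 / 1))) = -2379220 / 10647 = -223.46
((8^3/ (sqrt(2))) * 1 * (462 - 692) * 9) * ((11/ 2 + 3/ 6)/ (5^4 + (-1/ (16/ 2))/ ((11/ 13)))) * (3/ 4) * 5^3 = -8743680000 * sqrt(2)/ 18329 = -674637.51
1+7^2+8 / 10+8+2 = 304 / 5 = 60.80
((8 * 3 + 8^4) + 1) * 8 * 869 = 28649192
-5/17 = -0.29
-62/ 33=-1.88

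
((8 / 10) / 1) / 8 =1 / 10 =0.10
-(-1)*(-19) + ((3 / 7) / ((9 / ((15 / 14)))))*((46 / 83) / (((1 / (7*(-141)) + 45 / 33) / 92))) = -73450693 / 4297657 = -17.09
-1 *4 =-4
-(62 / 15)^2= -3844 / 225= -17.08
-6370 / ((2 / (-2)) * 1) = 6370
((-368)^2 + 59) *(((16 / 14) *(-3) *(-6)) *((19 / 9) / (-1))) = -41186832 / 7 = -5883833.14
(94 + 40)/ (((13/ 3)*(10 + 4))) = 201/ 91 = 2.21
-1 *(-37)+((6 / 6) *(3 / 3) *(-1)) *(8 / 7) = 251 / 7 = 35.86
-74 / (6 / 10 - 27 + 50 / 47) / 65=1739 / 38701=0.04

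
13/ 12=1.08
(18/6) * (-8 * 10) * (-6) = 1440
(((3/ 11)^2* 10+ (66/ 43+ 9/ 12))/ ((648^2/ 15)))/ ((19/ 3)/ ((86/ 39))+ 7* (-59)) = -105055/ 398236113792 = -0.00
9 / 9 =1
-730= -730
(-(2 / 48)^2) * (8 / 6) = -0.00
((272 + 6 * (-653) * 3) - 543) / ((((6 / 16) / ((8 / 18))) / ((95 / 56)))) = -24177.25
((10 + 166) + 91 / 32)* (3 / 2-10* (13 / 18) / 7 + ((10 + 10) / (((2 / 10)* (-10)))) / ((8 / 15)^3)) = -11705.27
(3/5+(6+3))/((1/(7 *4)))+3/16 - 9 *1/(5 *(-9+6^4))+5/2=3105801/11440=271.49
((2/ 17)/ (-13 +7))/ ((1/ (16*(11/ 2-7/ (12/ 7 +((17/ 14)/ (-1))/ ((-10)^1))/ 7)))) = -6792/ 4369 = -1.55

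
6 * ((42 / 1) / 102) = 42 / 17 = 2.47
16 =16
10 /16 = 5 /8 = 0.62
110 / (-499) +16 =7874 / 499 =15.78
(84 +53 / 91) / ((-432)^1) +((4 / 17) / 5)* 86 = 3.85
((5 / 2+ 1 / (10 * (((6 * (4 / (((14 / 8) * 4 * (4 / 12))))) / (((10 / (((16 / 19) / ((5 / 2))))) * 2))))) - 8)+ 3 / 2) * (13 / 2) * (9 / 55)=-51259 / 14080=-3.64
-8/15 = -0.53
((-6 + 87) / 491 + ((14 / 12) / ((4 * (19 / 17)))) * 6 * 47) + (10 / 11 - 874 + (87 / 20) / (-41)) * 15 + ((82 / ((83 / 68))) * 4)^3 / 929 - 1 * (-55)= 35396053942910169007 / 4469836337035234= 7918.87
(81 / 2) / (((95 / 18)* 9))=0.85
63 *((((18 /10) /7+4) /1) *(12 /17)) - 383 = -193.68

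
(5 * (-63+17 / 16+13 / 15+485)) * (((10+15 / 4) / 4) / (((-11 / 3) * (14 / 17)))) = -8648155 / 3584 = -2412.99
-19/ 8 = -2.38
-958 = -958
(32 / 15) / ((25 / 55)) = 352 / 75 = 4.69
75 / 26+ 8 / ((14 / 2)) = 733 / 182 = 4.03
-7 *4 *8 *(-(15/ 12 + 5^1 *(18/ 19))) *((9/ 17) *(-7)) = -1605240/ 323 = -4969.78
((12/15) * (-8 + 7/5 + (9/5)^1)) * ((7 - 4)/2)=-144/25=-5.76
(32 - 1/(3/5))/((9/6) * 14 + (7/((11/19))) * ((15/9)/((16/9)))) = 2288/2439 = 0.94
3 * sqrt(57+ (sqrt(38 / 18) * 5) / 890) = sqrt(534 * sqrt(19)+ 16253892) / 178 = 22.65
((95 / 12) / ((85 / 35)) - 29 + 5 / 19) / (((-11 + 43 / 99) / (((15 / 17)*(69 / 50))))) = 674554419 / 229743440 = 2.94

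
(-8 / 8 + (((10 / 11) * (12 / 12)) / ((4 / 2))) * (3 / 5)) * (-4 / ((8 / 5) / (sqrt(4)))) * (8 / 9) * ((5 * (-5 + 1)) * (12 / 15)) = -51.72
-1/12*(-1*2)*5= 5/6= 0.83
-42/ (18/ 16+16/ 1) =-336/ 137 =-2.45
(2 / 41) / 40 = 1 / 820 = 0.00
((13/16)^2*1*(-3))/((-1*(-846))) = -169/72192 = -0.00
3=3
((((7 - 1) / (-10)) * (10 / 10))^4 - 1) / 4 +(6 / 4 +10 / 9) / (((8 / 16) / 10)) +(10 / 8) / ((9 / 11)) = 133831 / 2500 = 53.53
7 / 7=1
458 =458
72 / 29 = 2.48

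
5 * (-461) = -2305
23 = 23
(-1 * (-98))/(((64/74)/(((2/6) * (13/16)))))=23569/768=30.69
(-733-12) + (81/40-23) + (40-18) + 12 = -29279/40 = -731.98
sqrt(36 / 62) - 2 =-2+3 *sqrt(62) / 31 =-1.24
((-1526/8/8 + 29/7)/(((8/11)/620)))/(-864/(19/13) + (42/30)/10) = 3573978375/125768608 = 28.42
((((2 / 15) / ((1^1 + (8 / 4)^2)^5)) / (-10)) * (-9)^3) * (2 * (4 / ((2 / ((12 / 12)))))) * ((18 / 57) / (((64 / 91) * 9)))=0.00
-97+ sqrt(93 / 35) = -97+ sqrt(3255) / 35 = -95.37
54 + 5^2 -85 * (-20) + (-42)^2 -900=2643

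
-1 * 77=-77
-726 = -726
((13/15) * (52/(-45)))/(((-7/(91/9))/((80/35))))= 3.31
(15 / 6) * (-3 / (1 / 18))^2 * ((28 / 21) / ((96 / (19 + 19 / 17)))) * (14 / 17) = 484785 / 289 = 1677.46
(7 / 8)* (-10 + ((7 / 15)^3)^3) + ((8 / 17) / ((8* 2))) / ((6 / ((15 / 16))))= -365750147819261 / 41826375000000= -8.74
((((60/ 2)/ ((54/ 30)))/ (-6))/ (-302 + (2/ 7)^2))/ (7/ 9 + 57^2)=1225/ 432694912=0.00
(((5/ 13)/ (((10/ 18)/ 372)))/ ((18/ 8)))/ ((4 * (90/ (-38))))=-2356/ 195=-12.08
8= 8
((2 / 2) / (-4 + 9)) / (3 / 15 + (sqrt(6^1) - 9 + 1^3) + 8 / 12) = -321 / 10099 - 45*sqrt(6) / 10099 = -0.04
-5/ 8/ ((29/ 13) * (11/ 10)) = -325/ 1276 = -0.25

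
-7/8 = -0.88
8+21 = 29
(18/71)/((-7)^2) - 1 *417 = -1450725/3479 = -416.99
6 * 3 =18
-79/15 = -5.27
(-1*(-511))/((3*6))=511/18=28.39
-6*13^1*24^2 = -44928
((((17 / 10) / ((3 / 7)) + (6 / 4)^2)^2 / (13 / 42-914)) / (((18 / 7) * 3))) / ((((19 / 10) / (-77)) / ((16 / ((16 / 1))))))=524933717 / 2362365000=0.22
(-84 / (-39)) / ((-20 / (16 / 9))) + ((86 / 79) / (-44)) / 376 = -73215811 / 382290480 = -0.19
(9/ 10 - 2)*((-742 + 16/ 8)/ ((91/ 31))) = 25234/ 91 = 277.30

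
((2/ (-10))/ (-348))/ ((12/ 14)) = 7/ 10440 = 0.00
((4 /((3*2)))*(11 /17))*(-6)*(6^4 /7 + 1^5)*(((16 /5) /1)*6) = -5503872 /595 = -9250.21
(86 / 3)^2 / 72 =1849 / 162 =11.41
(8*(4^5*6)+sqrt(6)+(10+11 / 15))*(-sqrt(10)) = sqrt(10)*(-737441 / 15-sqrt(6)) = -155473.96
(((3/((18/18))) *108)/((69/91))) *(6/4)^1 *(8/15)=39312/115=341.84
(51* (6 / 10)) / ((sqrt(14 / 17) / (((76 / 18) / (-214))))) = -323* sqrt(238) / 7490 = -0.67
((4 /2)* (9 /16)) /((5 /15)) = 27 /8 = 3.38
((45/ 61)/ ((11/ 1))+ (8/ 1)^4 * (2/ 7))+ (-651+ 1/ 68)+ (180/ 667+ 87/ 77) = 110942754871/ 213037132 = 520.77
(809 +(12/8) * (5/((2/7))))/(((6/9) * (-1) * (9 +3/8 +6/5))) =-118.48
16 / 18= 8 / 9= 0.89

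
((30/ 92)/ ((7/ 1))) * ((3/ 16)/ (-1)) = -45/ 5152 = -0.01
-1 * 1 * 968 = -968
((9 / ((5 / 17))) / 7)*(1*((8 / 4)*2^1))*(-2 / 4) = -306 / 35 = -8.74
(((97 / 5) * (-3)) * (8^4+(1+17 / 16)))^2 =364068494975241 / 6400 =56885702339.88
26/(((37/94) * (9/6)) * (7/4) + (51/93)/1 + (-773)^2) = 606112/13929632919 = 0.00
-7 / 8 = -0.88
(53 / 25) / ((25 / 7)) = 371 / 625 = 0.59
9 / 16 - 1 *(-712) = 11401 / 16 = 712.56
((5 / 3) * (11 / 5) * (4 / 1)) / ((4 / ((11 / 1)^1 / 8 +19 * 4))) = 6809 / 24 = 283.71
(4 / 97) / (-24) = -1 / 582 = -0.00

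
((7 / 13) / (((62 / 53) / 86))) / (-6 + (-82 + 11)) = -0.51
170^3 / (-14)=-2456500 / 7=-350928.57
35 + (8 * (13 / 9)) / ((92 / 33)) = 2701 / 69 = 39.14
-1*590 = -590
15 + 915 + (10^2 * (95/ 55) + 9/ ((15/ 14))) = 61112/ 55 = 1111.13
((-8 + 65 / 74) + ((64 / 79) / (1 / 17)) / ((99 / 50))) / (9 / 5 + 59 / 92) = -22095410 / 324970371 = -0.07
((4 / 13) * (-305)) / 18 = -610 / 117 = -5.21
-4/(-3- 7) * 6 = 12/5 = 2.40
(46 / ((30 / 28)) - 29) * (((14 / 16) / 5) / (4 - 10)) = -1463 / 3600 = -0.41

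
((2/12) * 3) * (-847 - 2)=-849/2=-424.50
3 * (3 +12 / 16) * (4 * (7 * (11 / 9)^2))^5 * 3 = 557990777944328960 / 129140163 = 4320815190.12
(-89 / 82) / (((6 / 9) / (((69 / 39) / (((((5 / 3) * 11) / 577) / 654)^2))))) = -1967563414051029 / 1612325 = -1220326803.87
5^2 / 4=25 / 4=6.25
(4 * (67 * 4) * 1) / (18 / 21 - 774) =-1876 / 1353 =-1.39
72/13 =5.54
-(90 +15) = -105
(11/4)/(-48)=-11/192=-0.06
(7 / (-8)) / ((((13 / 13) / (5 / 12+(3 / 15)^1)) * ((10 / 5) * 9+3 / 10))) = -259 / 8784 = -0.03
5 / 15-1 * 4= -11 / 3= -3.67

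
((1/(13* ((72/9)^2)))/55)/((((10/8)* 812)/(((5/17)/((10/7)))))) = 1/225596800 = 0.00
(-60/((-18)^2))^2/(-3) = -25/2187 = -0.01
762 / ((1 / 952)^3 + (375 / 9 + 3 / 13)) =25640732242944 / 1409817500711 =18.19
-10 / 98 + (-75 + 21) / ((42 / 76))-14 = -5479 / 49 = -111.82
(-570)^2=324900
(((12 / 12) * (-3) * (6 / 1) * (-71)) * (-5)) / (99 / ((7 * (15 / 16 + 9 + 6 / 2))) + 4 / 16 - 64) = 101.98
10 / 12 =5 / 6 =0.83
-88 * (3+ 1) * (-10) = 3520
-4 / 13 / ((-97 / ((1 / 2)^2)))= 1 / 1261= 0.00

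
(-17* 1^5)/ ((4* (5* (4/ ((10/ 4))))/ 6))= -51/ 16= -3.19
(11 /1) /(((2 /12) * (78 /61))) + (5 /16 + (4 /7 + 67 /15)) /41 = 46335337 /895440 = 51.75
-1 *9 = -9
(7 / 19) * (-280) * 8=-15680 / 19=-825.26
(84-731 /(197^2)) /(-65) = -1.29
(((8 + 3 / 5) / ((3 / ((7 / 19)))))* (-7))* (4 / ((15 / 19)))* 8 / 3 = -99.89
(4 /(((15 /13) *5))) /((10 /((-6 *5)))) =-52 /25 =-2.08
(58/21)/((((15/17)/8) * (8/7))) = 986/45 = 21.91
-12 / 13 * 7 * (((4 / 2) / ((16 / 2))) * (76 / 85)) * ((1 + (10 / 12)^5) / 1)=-1449833 / 716040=-2.02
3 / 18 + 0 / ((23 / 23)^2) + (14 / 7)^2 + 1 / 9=77 / 18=4.28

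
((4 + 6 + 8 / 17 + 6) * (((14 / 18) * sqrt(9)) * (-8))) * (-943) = 14786240 / 51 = 289926.27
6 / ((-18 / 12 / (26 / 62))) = -1.68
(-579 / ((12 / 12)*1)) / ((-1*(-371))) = -579 / 371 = -1.56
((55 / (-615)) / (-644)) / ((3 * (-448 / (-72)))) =11 / 1478624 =0.00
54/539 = 0.10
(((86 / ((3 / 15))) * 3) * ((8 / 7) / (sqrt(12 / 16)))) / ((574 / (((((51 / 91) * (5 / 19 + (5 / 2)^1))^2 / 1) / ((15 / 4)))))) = 134211600 * sqrt(3) / 122567081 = 1.90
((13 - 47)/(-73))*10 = 340/73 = 4.66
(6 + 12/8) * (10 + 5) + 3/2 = 114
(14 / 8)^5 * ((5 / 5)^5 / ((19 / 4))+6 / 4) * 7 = 7647185 / 38912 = 196.53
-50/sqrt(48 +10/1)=-25*sqrt(58)/29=-6.57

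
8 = 8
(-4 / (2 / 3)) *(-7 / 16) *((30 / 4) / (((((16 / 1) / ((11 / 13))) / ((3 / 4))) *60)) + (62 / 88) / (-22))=-457779 / 6443008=-0.07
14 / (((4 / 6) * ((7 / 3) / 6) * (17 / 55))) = 2970 / 17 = 174.71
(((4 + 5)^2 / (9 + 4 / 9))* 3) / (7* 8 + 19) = 0.34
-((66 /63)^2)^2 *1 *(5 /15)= -234256 /583443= -0.40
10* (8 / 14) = 40 / 7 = 5.71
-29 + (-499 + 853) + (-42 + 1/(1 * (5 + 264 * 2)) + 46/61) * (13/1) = -528142/2501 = -211.17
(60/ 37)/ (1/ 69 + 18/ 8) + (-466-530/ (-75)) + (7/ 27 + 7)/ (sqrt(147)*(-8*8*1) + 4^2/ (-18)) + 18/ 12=-1609684922136/ 3524467375-4116*sqrt(3)/ 762047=-456.73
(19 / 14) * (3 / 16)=57 / 224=0.25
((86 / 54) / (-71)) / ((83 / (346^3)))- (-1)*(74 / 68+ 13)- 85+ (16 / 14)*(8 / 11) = -4692202762745 / 416552598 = -11264.37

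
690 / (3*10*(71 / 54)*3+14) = 2070 / 397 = 5.21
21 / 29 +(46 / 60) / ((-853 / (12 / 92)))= 179101 / 247370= 0.72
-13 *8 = -104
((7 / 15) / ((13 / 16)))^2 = 12544 / 38025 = 0.33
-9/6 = -3/2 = -1.50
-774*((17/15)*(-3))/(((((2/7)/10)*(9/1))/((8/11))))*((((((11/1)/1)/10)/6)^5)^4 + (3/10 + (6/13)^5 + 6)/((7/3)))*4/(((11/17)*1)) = 31989775942149661181653716196511859136760755177/256653484871941575475200000000000000000000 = 124641.89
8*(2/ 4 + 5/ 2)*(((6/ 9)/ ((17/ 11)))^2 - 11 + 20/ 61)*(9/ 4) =-9982362/ 17629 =-566.25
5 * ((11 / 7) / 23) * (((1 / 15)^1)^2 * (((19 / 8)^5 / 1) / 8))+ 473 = 898364578529 / 1899233280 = 473.01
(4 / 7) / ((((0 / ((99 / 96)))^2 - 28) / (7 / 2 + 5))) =-17 / 98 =-0.17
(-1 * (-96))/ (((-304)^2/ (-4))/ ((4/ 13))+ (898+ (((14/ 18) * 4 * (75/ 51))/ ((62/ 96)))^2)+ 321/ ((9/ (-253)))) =-239957856/ 207872195867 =-0.00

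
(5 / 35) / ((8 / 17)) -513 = -28711 / 56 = -512.70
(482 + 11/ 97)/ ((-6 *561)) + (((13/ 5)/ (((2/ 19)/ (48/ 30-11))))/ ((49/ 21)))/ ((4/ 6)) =-17072995481/ 114275700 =-149.40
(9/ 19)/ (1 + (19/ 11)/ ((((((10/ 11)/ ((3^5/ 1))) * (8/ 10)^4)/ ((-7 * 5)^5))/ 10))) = -2304/ 2879610275385761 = -0.00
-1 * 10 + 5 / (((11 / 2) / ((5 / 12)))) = -635 / 66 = -9.62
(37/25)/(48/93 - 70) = -1147/53850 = -0.02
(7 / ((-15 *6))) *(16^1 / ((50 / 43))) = -1204 / 1125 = -1.07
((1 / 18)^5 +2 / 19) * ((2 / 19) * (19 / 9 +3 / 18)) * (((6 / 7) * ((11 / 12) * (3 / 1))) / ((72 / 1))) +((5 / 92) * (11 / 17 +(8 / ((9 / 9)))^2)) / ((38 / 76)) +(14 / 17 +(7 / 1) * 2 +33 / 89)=1595149350835627319 / 71782450194728448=22.22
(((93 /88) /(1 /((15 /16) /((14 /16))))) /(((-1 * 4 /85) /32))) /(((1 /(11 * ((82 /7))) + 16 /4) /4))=-1296420 /1687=-768.48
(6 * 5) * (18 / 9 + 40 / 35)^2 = 14520 / 49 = 296.33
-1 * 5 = -5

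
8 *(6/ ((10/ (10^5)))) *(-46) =-22080000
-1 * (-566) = 566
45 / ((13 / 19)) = 855 / 13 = 65.77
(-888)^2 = 788544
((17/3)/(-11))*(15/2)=-85/22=-3.86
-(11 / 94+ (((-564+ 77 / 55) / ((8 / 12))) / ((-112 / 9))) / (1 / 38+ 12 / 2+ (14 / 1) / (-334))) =-11.45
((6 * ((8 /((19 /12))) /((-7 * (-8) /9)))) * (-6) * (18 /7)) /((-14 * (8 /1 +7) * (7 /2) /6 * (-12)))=-11664 /228095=-0.05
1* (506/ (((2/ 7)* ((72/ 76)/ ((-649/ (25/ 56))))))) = -611469628/ 225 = -2717642.79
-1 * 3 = -3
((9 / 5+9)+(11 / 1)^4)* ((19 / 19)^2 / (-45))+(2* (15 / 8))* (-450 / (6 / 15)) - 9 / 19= -77716409 / 17100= -4544.82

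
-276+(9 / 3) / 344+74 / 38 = -1791151 / 6536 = -274.04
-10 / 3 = -3.33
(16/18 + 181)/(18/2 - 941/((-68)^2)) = 20.68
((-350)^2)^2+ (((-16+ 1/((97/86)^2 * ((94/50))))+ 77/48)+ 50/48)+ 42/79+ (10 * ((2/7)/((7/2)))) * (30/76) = 23427800286405378456701/1561202852496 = 15006249987.92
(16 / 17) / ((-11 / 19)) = -304 / 187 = -1.63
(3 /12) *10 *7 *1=17.50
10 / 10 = 1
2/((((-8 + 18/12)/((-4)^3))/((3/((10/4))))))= 1536/65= 23.63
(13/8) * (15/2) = 195/16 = 12.19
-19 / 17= -1.12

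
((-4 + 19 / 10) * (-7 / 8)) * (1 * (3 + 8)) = 1617 / 80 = 20.21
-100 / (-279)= 100 / 279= 0.36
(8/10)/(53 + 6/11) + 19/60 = 11719/35340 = 0.33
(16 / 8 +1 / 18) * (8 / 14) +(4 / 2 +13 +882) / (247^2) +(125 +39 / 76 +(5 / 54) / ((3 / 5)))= 1350228605 / 10643724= 126.86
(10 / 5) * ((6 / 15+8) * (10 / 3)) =56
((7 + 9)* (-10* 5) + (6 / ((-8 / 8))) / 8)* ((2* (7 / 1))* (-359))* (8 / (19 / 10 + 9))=321965560 / 109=2953812.48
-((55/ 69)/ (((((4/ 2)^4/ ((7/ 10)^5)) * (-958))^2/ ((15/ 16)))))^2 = -0.00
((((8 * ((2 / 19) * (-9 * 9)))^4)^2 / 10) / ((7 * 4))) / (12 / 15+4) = 41451359947637504606208 / 118884941287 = 348667875837.78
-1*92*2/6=-30.67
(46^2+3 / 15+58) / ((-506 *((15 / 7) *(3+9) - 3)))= -76097 / 402270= -0.19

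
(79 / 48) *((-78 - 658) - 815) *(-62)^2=-39250123 / 4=-9812530.75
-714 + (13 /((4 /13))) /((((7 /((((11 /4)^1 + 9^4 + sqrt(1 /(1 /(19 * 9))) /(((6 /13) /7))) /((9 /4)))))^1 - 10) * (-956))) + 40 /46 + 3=-477702316638182297 /672700770063632 - 107653 * sqrt(19) /14623929783992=-710.13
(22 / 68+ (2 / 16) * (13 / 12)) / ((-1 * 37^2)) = -749 / 2234208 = -0.00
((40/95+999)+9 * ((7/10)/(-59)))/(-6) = -166.55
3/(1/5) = 15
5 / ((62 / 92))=230 / 31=7.42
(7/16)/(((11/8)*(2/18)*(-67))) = -63/1474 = -0.04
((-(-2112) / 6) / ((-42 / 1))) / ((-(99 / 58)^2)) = 53824 / 18711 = 2.88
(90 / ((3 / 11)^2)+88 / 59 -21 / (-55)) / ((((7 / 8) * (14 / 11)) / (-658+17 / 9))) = -6192422332 / 8673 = -713988.51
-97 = -97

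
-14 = -14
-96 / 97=-0.99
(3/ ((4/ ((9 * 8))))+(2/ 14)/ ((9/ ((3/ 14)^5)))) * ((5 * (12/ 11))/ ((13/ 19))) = 57939787215/ 134590456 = 430.49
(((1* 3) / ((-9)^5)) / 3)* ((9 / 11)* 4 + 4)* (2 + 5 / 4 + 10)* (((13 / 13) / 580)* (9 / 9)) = -53 / 18836631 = -0.00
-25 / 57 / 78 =-25 / 4446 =-0.01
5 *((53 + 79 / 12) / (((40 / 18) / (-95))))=-203775 / 16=-12735.94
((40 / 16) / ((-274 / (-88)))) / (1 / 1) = 110 / 137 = 0.80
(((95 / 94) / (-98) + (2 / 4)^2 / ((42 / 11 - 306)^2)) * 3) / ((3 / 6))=-1049374057 / 16963861152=-0.06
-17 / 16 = -1.06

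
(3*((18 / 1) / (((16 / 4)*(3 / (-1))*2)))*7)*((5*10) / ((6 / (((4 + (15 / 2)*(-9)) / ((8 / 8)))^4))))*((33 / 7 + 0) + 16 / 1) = -44204265169.92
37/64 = 0.58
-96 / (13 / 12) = -1152 / 13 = -88.62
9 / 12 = 3 / 4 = 0.75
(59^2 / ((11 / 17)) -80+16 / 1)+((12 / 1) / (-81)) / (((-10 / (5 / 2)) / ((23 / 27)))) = 42627070 / 8019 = 5315.76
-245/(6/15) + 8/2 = -1217/2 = -608.50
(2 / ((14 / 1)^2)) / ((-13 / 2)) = -1 / 637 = -0.00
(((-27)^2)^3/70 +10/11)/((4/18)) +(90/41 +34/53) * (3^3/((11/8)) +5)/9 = 750101824905187/30117780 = 24905614.72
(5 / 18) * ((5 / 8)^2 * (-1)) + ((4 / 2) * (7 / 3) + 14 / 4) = 9283 / 1152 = 8.06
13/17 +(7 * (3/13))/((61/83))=39940/13481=2.96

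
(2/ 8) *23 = 23/ 4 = 5.75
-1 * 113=-113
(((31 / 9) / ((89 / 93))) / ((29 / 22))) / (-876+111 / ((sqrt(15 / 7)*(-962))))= -20866308320 / 6694419347079+549692*sqrt(105) / 20083258041237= -0.00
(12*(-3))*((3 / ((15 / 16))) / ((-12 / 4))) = 192 / 5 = 38.40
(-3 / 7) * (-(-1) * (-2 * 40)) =240 / 7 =34.29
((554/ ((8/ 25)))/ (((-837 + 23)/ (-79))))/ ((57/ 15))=44.22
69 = 69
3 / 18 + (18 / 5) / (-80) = 73 / 600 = 0.12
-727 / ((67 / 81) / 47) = -2767689 / 67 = -41308.79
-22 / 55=-2 / 5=-0.40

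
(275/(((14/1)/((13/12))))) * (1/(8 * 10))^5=143/22020096000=0.00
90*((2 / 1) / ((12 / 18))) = 270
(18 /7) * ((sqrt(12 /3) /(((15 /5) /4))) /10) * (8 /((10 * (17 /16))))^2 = 98304 /252875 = 0.39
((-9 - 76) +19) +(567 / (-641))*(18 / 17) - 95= -1764623 / 10897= -161.94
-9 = -9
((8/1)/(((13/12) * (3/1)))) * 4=128/13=9.85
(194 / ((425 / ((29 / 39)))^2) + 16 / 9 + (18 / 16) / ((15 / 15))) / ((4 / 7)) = 4963125111 / 976820000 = 5.08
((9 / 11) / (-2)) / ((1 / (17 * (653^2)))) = -65240577 / 22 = -2965480.77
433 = 433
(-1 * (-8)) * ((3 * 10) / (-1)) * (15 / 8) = -450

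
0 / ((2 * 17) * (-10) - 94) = 0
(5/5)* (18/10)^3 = 729/125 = 5.83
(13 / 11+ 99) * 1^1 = 1102 / 11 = 100.18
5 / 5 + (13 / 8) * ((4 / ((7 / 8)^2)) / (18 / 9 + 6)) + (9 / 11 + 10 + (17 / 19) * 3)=159387 / 10241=15.56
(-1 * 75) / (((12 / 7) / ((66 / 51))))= -1925 / 34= -56.62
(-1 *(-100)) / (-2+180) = 50 / 89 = 0.56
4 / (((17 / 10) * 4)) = 10 / 17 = 0.59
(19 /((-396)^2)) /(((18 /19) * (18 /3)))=361 /16936128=0.00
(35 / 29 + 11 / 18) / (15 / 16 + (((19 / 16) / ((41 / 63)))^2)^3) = 37814577552605315072 / 787224526215420489309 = 0.05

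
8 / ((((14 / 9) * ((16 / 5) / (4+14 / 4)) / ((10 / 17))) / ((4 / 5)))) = 675 / 119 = 5.67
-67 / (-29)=67 / 29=2.31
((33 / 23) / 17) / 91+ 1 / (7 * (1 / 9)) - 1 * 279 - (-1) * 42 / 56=-5631219 / 20332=-276.96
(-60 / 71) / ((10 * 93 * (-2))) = 1 / 2201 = 0.00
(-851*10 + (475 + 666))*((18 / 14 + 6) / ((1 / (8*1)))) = -3006552 / 7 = -429507.43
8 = 8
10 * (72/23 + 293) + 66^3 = 6680518/23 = 290457.30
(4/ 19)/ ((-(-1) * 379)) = 4/ 7201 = 0.00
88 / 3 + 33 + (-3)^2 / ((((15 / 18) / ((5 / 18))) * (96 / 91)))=6257 / 96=65.18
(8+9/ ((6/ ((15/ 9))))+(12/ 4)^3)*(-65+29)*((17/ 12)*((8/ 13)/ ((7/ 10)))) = -153000/ 91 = -1681.32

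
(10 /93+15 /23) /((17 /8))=13000 /36363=0.36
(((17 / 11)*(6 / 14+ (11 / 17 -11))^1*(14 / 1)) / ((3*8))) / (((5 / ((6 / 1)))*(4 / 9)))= -10629 / 440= -24.16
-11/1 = -11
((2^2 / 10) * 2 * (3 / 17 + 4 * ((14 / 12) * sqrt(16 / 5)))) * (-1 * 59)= -402.35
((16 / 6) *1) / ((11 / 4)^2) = 128 / 363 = 0.35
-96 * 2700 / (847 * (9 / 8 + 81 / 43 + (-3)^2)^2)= -378675200 / 178446807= -2.12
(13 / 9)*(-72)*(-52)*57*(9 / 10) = 1387152 / 5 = 277430.40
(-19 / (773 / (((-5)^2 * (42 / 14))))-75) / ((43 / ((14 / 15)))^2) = -51744 / 1429277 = -0.04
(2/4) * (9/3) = 3/2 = 1.50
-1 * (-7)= 7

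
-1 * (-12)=12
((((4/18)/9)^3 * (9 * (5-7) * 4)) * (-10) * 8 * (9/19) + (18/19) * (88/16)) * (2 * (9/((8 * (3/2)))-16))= -39934199/249318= -160.17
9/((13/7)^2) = 441/169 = 2.61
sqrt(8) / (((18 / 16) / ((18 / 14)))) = 16*sqrt(2) / 7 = 3.23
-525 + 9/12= -2097/4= -524.25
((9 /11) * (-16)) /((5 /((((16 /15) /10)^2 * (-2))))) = 2048 /34375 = 0.06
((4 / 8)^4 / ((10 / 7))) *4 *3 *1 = 0.52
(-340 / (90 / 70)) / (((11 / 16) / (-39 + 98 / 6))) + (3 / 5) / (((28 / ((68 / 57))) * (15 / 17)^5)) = 48430885513259 / 5554828125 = 8718.70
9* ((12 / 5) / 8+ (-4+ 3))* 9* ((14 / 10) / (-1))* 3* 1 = 11907 / 50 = 238.14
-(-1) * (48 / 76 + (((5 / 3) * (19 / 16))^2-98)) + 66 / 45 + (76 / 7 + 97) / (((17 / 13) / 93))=197396671081 / 26046720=7578.56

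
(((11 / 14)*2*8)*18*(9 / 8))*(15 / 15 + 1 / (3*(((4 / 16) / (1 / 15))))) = 1386 / 5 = 277.20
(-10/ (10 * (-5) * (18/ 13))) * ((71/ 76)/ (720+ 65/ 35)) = 6461/ 34562520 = 0.00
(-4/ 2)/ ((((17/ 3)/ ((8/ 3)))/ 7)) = -112/ 17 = -6.59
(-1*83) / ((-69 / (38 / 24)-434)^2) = -29963 / 82337476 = -0.00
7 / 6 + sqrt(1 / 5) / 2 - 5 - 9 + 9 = -3.61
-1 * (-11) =11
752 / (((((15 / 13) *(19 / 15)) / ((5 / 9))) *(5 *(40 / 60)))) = 4888 / 57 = 85.75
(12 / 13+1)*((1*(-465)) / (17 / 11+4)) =-127875 / 793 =-161.25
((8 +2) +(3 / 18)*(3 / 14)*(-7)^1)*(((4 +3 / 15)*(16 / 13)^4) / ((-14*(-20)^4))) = -288 / 6865625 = -0.00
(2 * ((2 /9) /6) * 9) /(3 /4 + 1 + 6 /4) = 8 /39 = 0.21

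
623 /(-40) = -623 /40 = -15.58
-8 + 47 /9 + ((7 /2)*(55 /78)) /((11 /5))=-775 /468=-1.66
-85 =-85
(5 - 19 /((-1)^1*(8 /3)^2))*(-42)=-10311 /32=-322.22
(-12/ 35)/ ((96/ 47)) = -0.17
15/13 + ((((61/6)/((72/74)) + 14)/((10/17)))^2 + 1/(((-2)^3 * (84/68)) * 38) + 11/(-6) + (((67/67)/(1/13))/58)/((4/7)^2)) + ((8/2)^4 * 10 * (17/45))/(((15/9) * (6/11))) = 2791.34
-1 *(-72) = 72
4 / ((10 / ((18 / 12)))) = 0.60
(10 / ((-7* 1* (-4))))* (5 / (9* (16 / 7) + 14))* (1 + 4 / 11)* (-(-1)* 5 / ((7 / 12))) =0.60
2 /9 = 0.22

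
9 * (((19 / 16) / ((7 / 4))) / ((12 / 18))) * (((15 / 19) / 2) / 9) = 45 / 112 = 0.40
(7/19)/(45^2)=7/38475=0.00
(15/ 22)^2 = 225/ 484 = 0.46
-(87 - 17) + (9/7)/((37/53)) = -17653/259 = -68.16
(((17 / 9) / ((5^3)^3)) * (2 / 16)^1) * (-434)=-3689 / 70312500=-0.00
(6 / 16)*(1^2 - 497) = -186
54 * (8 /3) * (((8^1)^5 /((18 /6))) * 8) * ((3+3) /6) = 12582912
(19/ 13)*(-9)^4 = 124659/ 13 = 9589.15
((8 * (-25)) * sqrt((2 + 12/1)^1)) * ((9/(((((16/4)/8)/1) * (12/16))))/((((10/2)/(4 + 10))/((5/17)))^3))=-13171200 * sqrt(14)/4913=-10030.96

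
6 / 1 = 6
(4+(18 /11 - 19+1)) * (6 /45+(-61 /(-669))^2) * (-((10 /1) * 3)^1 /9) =86218288 /14769513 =5.84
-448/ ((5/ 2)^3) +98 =8666/ 125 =69.33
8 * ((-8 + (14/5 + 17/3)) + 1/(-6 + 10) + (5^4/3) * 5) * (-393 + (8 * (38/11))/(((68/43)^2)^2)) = -21014533753811/6485160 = -3240403.28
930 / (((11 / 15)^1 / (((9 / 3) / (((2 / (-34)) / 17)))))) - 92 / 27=-326556562 / 297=-1099517.04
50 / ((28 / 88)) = 1100 / 7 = 157.14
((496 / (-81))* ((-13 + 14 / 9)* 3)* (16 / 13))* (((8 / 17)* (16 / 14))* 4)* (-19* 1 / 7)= -3975872512 / 2631447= -1510.91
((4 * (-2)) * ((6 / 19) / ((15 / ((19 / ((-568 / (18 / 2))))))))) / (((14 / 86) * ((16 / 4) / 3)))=0.23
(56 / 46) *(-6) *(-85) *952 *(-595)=-8088763200 / 23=-351685356.52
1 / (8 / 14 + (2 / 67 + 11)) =469 / 5441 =0.09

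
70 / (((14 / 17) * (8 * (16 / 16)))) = 85 / 8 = 10.62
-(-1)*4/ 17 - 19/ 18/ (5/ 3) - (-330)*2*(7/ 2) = 1177897/ 510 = 2309.60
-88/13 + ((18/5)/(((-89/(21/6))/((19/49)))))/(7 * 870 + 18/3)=-557012581/82285840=-6.77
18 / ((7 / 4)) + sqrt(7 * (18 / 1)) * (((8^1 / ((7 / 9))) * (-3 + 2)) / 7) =72 / 7 - 216 * sqrt(14) / 49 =-6.21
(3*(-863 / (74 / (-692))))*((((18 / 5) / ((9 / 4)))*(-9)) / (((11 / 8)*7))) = -515977344 / 14245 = -36221.65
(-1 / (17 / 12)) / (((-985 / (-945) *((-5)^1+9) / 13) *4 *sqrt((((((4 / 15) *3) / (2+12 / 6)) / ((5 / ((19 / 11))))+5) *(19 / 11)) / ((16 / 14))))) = -57915 *sqrt(92701) / 88701614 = -0.20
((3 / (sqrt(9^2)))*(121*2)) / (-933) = -242 / 2799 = -0.09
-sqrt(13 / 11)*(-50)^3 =125000*sqrt(143) / 11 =135889.33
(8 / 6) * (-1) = -4 / 3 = -1.33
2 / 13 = 0.15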